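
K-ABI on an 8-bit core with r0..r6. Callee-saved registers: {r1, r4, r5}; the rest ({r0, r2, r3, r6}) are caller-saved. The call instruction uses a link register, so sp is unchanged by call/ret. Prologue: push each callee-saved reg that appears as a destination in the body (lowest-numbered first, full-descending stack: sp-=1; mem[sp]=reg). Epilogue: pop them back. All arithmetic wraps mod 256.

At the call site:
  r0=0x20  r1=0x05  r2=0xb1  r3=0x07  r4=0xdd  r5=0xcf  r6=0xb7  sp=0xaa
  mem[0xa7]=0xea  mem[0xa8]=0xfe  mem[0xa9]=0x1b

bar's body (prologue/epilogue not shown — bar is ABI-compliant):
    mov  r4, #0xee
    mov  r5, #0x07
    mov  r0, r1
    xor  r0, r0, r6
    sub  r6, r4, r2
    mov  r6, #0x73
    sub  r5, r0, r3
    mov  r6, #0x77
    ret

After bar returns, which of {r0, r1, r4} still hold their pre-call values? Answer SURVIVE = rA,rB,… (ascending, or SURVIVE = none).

SURVIVE = r1,r4

prologue: push r4 -> mem[0xa9]=0xdd, sp=0xa9
prologue: push r5 -> mem[0xa8]=0xcf, sp=0xa8
body[0] mov  r4, #0xee -> r4=0xee
body[1] mov  r5, #0x07 -> r5=0x07
body[2] mov  r0, r1 -> r0=0x05
body[3] xor  r0, r0, r6 -> r0=0xb2
body[4] sub  r6, r4, r2 -> r6=0x3d
body[5] mov  r6, #0x73 -> r6=0x73
body[6] sub  r5, r0, r3 -> r5=0xab
body[7] mov  r6, #0x77 -> r6=0x77
epilogue: pop r5=0xcf, sp=0xa9
epilogue: pop r4=0xdd, sp=0xaa
r0: caller-saved, written=True
r1: callee-saved, written=False
r4: callee-saved, written=True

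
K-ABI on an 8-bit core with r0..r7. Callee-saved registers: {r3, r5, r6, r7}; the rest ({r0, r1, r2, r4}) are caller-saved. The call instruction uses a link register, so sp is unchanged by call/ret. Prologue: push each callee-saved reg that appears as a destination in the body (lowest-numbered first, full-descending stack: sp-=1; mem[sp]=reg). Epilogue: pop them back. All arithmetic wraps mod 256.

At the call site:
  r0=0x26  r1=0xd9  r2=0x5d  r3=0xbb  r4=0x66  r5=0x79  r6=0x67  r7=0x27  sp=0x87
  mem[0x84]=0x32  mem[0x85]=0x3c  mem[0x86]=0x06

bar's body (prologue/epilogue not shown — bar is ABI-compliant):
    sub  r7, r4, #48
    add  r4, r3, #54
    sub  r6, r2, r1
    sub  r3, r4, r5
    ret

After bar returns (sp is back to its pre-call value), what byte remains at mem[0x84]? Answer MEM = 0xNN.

MEM = 0x27

prologue: push r3 -> mem[0x86]=0xbb, sp=0x86
prologue: push r6 -> mem[0x85]=0x67, sp=0x85
prologue: push r7 -> mem[0x84]=0x27, sp=0x84
body[0] sub  r7, r4, #48 -> r7=0x36
body[1] add  r4, r3, #54 -> r4=0xf1
body[2] sub  r6, r2, r1 -> r6=0x84
body[3] sub  r3, r4, r5 -> r3=0x78
epilogue: pop r7=0x27, sp=0x85
epilogue: pop r6=0x67, sp=0x86
epilogue: pop r3=0xbb, sp=0x87
prologue pushed ['r3', 'r6', 'r7'] at ['0x86', '0x85', '0x84']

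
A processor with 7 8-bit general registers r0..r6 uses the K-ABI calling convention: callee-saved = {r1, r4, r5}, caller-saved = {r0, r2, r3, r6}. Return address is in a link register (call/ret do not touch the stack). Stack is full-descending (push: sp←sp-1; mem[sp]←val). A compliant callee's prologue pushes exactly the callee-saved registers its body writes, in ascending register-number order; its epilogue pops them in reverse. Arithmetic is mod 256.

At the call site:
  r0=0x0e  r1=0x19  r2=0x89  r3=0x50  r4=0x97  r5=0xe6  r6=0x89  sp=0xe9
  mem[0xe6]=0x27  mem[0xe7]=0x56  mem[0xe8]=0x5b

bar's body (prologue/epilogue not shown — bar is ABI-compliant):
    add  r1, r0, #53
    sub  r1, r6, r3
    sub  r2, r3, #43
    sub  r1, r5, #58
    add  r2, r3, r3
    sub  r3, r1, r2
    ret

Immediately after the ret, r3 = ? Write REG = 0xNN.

REG = 0x0c

prologue: push r1 → mem[0xe8]=0x19, sp=0xe8
body[0] add  r1, r0, #53 → r1=0x43
body[1] sub  r1, r6, r3 → r1=0x39
body[2] sub  r2, r3, #43 → r2=0x25
body[3] sub  r1, r5, #58 → r1=0xac
body[4] add  r2, r3, r3 → r2=0xa0
body[5] sub  r3, r1, r2 → r3=0x0c
epilogue: pop r1=0x19, sp=0xe9
r3 is caller-saved → body value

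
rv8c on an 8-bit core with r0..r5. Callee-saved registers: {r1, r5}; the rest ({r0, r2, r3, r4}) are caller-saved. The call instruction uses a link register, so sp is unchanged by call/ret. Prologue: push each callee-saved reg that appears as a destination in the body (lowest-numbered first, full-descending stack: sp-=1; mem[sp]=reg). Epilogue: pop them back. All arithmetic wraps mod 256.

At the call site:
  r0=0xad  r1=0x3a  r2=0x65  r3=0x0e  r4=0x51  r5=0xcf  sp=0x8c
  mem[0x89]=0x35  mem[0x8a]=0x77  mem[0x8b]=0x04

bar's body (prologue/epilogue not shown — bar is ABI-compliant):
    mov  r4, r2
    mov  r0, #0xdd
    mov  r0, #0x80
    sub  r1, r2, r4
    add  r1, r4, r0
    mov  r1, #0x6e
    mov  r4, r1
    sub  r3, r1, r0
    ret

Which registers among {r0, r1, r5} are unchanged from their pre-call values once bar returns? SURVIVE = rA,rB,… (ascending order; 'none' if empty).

SURVIVE = r1,r5

prologue: push r1 -> mem[0x8b]=0x3a, sp=0x8b
body[0] mov  r4, r2 -> r4=0x65
body[1] mov  r0, #0xdd -> r0=0xdd
body[2] mov  r0, #0x80 -> r0=0x80
body[3] sub  r1, r2, r4 -> r1=0x00
body[4] add  r1, r4, r0 -> r1=0xe5
body[5] mov  r1, #0x6e -> r1=0x6e
body[6] mov  r4, r1 -> r4=0x6e
body[7] sub  r3, r1, r0 -> r3=0xee
epilogue: pop r1=0x3a, sp=0x8c
r0: caller-saved, written=True
r1: callee-saved, written=True
r5: callee-saved, written=False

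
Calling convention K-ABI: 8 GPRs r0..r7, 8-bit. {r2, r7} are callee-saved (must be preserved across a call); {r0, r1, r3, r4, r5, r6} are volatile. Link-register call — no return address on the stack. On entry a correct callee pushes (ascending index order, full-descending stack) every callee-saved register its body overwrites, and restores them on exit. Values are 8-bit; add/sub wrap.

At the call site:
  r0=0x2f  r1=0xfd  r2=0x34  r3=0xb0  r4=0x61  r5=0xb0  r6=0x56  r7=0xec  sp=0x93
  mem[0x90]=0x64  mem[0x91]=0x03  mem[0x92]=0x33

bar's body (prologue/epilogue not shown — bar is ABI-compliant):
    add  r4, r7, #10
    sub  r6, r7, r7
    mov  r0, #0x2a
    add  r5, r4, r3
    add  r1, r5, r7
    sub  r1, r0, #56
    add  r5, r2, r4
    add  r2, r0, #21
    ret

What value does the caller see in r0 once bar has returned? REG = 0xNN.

prologue: push r2 → mem[0x92]=0x34, sp=0x92
body[0] add  r4, r7, #10 → r4=0xf6
body[1] sub  r6, r7, r7 → r6=0x00
body[2] mov  r0, #0x2a → r0=0x2a
body[3] add  r5, r4, r3 → r5=0xa6
body[4] add  r1, r5, r7 → r1=0x92
body[5] sub  r1, r0, #56 → r1=0xf2
body[6] add  r5, r2, r4 → r5=0x2a
body[7] add  r2, r0, #21 → r2=0x3f
epilogue: pop r2=0x34, sp=0x93
r0 is caller-saved → body value

REG = 0x2a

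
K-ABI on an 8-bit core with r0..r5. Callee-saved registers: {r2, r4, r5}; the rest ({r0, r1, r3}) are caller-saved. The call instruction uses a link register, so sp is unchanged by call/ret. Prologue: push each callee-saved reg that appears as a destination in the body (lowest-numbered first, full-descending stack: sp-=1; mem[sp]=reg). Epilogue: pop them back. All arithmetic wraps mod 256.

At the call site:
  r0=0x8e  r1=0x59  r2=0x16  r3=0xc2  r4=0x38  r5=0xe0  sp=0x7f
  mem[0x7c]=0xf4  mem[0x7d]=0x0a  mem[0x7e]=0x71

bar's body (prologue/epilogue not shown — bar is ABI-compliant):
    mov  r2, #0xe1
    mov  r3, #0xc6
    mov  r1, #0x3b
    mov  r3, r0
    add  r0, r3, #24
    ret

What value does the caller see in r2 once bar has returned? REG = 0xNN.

prologue: push r2 -> mem[0x7e]=0x16, sp=0x7e
body[0] mov  r2, #0xe1 -> r2=0xe1
body[1] mov  r3, #0xc6 -> r3=0xc6
body[2] mov  r1, #0x3b -> r1=0x3b
body[3] mov  r3, r0 -> r3=0x8e
body[4] add  r0, r3, #24 -> r0=0xa6
epilogue: pop r2=0x16, sp=0x7f
r2 is callee-saved -> restored

REG = 0x16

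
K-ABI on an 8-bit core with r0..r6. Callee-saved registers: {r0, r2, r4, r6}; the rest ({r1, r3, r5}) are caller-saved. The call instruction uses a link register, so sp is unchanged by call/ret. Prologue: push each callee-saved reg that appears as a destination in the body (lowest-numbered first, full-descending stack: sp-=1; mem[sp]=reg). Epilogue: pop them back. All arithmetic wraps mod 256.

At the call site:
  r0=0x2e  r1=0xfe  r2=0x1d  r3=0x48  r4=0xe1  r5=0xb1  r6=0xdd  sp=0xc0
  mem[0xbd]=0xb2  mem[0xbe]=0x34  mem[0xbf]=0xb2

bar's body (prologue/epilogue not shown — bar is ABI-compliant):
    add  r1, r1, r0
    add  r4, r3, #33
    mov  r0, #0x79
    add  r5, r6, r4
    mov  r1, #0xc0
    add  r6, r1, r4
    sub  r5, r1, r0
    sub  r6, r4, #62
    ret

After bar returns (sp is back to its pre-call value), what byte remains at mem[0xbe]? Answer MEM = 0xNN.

prologue: push r0 -> mem[0xbf]=0x2e, sp=0xbf
prologue: push r4 -> mem[0xbe]=0xe1, sp=0xbe
prologue: push r6 -> mem[0xbd]=0xdd, sp=0xbd
body[0] add  r1, r1, r0 -> r1=0x2c
body[1] add  r4, r3, #33 -> r4=0x69
body[2] mov  r0, #0x79 -> r0=0x79
body[3] add  r5, r6, r4 -> r5=0x46
body[4] mov  r1, #0xc0 -> r1=0xc0
body[5] add  r6, r1, r4 -> r6=0x29
body[6] sub  r5, r1, r0 -> r5=0x47
body[7] sub  r6, r4, #62 -> r6=0x2b
epilogue: pop r6=0xdd, sp=0xbe
epilogue: pop r4=0xe1, sp=0xbf
epilogue: pop r0=0x2e, sp=0xc0
prologue pushed ['r0', 'r4', 'r6'] at ['0xbf', '0xbe', '0xbd']

MEM = 0xe1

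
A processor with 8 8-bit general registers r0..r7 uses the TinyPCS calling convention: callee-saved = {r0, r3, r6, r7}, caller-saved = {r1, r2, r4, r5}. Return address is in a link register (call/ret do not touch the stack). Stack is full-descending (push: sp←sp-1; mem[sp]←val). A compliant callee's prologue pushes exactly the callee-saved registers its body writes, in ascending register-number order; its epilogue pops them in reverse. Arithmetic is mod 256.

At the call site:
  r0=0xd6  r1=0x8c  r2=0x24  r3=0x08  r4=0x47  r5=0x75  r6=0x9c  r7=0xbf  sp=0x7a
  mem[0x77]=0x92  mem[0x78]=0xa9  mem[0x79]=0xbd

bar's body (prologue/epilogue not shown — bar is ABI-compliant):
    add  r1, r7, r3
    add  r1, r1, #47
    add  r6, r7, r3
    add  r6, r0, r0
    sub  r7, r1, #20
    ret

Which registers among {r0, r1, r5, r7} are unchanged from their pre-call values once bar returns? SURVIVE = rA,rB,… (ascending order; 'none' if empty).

prologue: push r6 → mem[0x79]=0x9c, sp=0x79
prologue: push r7 → mem[0x78]=0xbf, sp=0x78
body[0] add  r1, r7, r3 → r1=0xc7
body[1] add  r1, r1, #47 → r1=0xf6
body[2] add  r6, r7, r3 → r6=0xc7
body[3] add  r6, r0, r0 → r6=0xac
body[4] sub  r7, r1, #20 → r7=0xe2
epilogue: pop r7=0xbf, sp=0x79
epilogue: pop r6=0x9c, sp=0x7a
r0: callee-saved, written=False
r1: caller-saved, written=True
r5: caller-saved, written=False
r7: callee-saved, written=True

SURVIVE = r0,r5,r7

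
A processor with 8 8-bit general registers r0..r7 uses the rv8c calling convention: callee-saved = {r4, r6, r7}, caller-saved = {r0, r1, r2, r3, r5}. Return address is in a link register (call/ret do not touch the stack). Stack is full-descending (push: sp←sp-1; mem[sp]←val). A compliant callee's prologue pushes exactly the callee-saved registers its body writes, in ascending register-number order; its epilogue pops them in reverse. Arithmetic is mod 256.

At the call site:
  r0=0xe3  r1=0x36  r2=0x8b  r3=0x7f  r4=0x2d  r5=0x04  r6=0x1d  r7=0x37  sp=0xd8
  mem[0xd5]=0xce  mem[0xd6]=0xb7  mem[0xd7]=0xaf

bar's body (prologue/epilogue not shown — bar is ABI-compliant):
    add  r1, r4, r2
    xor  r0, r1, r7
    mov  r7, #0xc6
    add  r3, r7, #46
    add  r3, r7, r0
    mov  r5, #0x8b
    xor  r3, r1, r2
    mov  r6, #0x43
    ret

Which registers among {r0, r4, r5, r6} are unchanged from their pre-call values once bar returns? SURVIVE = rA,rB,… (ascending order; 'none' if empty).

prologue: push r6 → mem[0xd7]=0x1d, sp=0xd7
prologue: push r7 → mem[0xd6]=0x37, sp=0xd6
body[0] add  r1, r4, r2 → r1=0xb8
body[1] xor  r0, r1, r7 → r0=0x8f
body[2] mov  r7, #0xc6 → r7=0xc6
body[3] add  r3, r7, #46 → r3=0xf4
body[4] add  r3, r7, r0 → r3=0x55
body[5] mov  r5, #0x8b → r5=0x8b
body[6] xor  r3, r1, r2 → r3=0x33
body[7] mov  r6, #0x43 → r6=0x43
epilogue: pop r7=0x37, sp=0xd7
epilogue: pop r6=0x1d, sp=0xd8
r0: caller-saved, written=True
r4: callee-saved, written=False
r5: caller-saved, written=True
r6: callee-saved, written=True

SURVIVE = r4,r6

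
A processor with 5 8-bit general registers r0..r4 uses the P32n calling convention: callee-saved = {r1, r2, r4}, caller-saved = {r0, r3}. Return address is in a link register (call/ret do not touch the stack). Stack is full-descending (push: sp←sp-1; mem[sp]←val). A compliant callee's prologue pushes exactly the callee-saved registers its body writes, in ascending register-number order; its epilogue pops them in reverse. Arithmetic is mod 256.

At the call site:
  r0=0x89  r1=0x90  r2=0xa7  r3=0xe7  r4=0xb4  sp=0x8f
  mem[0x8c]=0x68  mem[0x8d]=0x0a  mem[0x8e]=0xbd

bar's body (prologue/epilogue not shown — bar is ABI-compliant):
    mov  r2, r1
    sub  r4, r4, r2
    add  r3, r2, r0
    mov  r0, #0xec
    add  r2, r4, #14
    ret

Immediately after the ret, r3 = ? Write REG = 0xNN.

REG = 0x19

prologue: push r2 -> mem[0x8e]=0xa7, sp=0x8e
prologue: push r4 -> mem[0x8d]=0xb4, sp=0x8d
body[0] mov  r2, r1 -> r2=0x90
body[1] sub  r4, r4, r2 -> r4=0x24
body[2] add  r3, r2, r0 -> r3=0x19
body[3] mov  r0, #0xec -> r0=0xec
body[4] add  r2, r4, #14 -> r2=0x32
epilogue: pop r4=0xb4, sp=0x8e
epilogue: pop r2=0xa7, sp=0x8f
r3 is caller-saved -> body value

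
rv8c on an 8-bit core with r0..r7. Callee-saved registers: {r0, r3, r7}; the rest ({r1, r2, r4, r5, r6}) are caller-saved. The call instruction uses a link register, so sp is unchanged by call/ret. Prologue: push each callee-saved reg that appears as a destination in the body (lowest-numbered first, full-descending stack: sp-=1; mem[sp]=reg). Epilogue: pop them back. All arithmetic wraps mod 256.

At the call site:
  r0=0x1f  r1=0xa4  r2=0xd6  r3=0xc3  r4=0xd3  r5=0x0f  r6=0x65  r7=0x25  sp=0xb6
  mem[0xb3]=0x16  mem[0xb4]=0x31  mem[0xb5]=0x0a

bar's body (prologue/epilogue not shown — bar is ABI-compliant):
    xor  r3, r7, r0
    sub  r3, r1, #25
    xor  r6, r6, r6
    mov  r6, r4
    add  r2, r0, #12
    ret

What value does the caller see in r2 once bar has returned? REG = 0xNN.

prologue: push r3 -> mem[0xb5]=0xc3, sp=0xb5
body[0] xor  r3, r7, r0 -> r3=0x3a
body[1] sub  r3, r1, #25 -> r3=0x8b
body[2] xor  r6, r6, r6 -> r6=0x00
body[3] mov  r6, r4 -> r6=0xd3
body[4] add  r2, r0, #12 -> r2=0x2b
epilogue: pop r3=0xc3, sp=0xb6
r2 is caller-saved -> body value

REG = 0x2b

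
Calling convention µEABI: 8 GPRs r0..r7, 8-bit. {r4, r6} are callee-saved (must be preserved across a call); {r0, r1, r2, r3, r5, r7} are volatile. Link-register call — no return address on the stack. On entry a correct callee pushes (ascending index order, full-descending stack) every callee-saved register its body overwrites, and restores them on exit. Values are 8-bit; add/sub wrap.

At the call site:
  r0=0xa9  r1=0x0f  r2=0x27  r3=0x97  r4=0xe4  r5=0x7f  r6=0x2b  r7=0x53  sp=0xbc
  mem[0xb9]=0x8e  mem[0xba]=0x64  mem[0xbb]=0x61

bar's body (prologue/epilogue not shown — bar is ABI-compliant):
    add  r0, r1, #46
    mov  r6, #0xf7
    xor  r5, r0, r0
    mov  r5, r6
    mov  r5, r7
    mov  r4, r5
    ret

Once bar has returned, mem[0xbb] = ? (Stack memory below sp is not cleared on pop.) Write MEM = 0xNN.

prologue: push r4 -> mem[0xbb]=0xe4, sp=0xbb
prologue: push r6 -> mem[0xba]=0x2b, sp=0xba
body[0] add  r0, r1, #46 -> r0=0x3d
body[1] mov  r6, #0xf7 -> r6=0xf7
body[2] xor  r5, r0, r0 -> r5=0x00
body[3] mov  r5, r6 -> r5=0xf7
body[4] mov  r5, r7 -> r5=0x53
body[5] mov  r4, r5 -> r4=0x53
epilogue: pop r6=0x2b, sp=0xbb
epilogue: pop r4=0xe4, sp=0xbc
prologue pushed ['r4', 'r6'] at ['0xbb', '0xba']

MEM = 0xe4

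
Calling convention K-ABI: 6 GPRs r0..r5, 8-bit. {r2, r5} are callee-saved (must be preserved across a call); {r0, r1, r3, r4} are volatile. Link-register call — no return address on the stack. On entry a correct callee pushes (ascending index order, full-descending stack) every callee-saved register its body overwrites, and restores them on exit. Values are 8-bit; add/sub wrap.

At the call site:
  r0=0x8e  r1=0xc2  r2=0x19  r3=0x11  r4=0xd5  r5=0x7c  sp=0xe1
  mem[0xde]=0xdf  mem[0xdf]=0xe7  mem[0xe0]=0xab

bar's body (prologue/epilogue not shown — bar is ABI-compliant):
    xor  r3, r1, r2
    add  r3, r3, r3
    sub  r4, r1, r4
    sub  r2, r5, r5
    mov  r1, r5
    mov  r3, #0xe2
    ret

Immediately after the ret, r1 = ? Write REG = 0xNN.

REG = 0x7c

prologue: push r2 -> mem[0xe0]=0x19, sp=0xe0
body[0] xor  r3, r1, r2 -> r3=0xdb
body[1] add  r3, r3, r3 -> r3=0xb6
body[2] sub  r4, r1, r4 -> r4=0xed
body[3] sub  r2, r5, r5 -> r2=0x00
body[4] mov  r1, r5 -> r1=0x7c
body[5] mov  r3, #0xe2 -> r3=0xe2
epilogue: pop r2=0x19, sp=0xe1
r1 is caller-saved -> body value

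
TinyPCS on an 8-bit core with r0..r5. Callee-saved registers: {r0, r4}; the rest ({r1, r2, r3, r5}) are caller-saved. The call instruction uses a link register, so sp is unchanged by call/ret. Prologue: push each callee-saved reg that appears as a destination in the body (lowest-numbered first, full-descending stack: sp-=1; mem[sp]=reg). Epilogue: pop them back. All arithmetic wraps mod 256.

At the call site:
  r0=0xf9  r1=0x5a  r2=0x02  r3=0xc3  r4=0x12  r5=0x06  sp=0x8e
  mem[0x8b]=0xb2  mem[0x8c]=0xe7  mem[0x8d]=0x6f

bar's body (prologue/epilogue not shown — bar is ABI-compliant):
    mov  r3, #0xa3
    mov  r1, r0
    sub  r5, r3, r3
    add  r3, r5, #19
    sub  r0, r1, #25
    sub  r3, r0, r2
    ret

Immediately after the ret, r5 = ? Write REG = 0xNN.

prologue: push r0 → mem[0x8d]=0xf9, sp=0x8d
body[0] mov  r3, #0xa3 → r3=0xa3
body[1] mov  r1, r0 → r1=0xf9
body[2] sub  r5, r3, r3 → r5=0x00
body[3] add  r3, r5, #19 → r3=0x13
body[4] sub  r0, r1, #25 → r0=0xe0
body[5] sub  r3, r0, r2 → r3=0xde
epilogue: pop r0=0xf9, sp=0x8e
r5 is caller-saved → body value

REG = 0x00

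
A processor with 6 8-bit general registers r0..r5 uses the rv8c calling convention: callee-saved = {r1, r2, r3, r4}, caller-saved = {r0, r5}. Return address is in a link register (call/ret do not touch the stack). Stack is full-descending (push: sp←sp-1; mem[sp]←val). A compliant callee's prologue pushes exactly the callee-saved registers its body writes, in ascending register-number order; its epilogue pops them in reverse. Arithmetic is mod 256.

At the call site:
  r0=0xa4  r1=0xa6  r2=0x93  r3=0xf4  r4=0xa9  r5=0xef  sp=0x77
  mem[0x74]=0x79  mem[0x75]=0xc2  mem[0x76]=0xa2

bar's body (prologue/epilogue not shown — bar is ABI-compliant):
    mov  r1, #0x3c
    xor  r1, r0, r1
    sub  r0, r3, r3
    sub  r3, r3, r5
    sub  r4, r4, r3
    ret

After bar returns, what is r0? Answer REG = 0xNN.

prologue: push r1 → mem[0x76]=0xa6, sp=0x76
prologue: push r3 → mem[0x75]=0xf4, sp=0x75
prologue: push r4 → mem[0x74]=0xa9, sp=0x74
body[0] mov  r1, #0x3c → r1=0x3c
body[1] xor  r1, r0, r1 → r1=0x98
body[2] sub  r0, r3, r3 → r0=0x00
body[3] sub  r3, r3, r5 → r3=0x05
body[4] sub  r4, r4, r3 → r4=0xa4
epilogue: pop r4=0xa9, sp=0x75
epilogue: pop r3=0xf4, sp=0x76
epilogue: pop r1=0xa6, sp=0x77
r0 is caller-saved → body value

REG = 0x00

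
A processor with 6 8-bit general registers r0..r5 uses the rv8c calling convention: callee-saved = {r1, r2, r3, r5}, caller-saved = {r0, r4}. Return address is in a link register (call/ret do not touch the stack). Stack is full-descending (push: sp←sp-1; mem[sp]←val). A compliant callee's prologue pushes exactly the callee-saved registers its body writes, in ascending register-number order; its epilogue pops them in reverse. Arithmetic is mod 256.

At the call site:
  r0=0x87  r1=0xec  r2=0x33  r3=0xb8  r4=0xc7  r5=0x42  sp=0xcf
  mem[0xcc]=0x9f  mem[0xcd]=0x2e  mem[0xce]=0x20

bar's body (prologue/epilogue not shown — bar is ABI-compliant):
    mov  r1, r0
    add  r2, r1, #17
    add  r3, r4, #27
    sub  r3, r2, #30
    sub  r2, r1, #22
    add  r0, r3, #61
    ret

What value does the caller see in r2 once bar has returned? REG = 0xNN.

REG = 0x33

prologue: push r1 → mem[0xce]=0xec, sp=0xce
prologue: push r2 → mem[0xcd]=0x33, sp=0xcd
prologue: push r3 → mem[0xcc]=0xb8, sp=0xcc
body[0] mov  r1, r0 → r1=0x87
body[1] add  r2, r1, #17 → r2=0x98
body[2] add  r3, r4, #27 → r3=0xe2
body[3] sub  r3, r2, #30 → r3=0x7a
body[4] sub  r2, r1, #22 → r2=0x71
body[5] add  r0, r3, #61 → r0=0xb7
epilogue: pop r3=0xb8, sp=0xcd
epilogue: pop r2=0x33, sp=0xce
epilogue: pop r1=0xec, sp=0xcf
r2 is callee-saved → restored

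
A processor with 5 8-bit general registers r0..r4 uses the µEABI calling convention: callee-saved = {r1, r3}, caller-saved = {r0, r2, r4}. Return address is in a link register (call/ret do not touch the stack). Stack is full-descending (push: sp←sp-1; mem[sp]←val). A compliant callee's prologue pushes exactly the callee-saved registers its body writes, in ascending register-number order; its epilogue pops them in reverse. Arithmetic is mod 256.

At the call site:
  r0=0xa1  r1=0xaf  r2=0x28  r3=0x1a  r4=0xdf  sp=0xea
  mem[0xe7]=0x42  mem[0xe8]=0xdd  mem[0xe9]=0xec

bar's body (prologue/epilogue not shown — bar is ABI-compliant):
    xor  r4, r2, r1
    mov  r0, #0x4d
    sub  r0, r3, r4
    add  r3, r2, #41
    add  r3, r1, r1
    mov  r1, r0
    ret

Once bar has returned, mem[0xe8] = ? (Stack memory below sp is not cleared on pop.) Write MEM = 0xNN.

prologue: push r1 → mem[0xe9]=0xaf, sp=0xe9
prologue: push r3 → mem[0xe8]=0x1a, sp=0xe8
body[0] xor  r4, r2, r1 → r4=0x87
body[1] mov  r0, #0x4d → r0=0x4d
body[2] sub  r0, r3, r4 → r0=0x93
body[3] add  r3, r2, #41 → r3=0x51
body[4] add  r3, r1, r1 → r3=0x5e
body[5] mov  r1, r0 → r1=0x93
epilogue: pop r3=0x1a, sp=0xe9
epilogue: pop r1=0xaf, sp=0xea
prologue pushed ['r1', 'r3'] at ['0xe9', '0xe8']

MEM = 0x1a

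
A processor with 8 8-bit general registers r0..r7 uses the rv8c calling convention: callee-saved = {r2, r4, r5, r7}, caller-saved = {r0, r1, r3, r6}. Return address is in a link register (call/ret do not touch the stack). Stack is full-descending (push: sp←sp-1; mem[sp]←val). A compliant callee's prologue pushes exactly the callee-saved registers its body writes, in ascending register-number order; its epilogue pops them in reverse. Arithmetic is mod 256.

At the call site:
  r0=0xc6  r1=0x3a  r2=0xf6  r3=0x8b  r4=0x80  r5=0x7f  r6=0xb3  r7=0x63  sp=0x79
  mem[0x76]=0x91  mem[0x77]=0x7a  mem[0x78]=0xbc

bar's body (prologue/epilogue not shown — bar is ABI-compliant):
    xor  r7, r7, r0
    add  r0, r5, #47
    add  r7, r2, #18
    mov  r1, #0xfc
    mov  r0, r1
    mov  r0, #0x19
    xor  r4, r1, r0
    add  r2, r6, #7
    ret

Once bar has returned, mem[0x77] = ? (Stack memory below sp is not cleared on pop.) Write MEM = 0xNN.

MEM = 0x80

prologue: push r2 → mem[0x78]=0xf6, sp=0x78
prologue: push r4 → mem[0x77]=0x80, sp=0x77
prologue: push r7 → mem[0x76]=0x63, sp=0x76
body[0] xor  r7, r7, r0 → r7=0xa5
body[1] add  r0, r5, #47 → r0=0xae
body[2] add  r7, r2, #18 → r7=0x08
body[3] mov  r1, #0xfc → r1=0xfc
body[4] mov  r0, r1 → r0=0xfc
body[5] mov  r0, #0x19 → r0=0x19
body[6] xor  r4, r1, r0 → r4=0xe5
body[7] add  r2, r6, #7 → r2=0xba
epilogue: pop r7=0x63, sp=0x77
epilogue: pop r4=0x80, sp=0x78
epilogue: pop r2=0xf6, sp=0x79
prologue pushed ['r2', 'r4', 'r7'] at ['0x78', '0x77', '0x76']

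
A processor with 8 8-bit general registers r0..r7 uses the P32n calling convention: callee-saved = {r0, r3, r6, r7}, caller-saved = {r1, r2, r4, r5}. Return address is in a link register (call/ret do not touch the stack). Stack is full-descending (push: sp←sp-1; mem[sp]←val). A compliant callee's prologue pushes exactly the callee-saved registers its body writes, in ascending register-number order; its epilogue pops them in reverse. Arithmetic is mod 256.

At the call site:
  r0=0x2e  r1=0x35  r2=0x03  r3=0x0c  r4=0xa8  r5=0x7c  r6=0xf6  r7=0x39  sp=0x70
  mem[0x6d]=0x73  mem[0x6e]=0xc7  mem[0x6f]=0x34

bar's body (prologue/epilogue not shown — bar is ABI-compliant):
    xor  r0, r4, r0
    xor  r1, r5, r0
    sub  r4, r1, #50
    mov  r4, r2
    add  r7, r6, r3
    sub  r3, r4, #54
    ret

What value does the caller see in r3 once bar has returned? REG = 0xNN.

prologue: push r0 -> mem[0x6f]=0x2e, sp=0x6f
prologue: push r3 -> mem[0x6e]=0x0c, sp=0x6e
prologue: push r7 -> mem[0x6d]=0x39, sp=0x6d
body[0] xor  r0, r4, r0 -> r0=0x86
body[1] xor  r1, r5, r0 -> r1=0xfa
body[2] sub  r4, r1, #50 -> r4=0xc8
body[3] mov  r4, r2 -> r4=0x03
body[4] add  r7, r6, r3 -> r7=0x02
body[5] sub  r3, r4, #54 -> r3=0xcd
epilogue: pop r7=0x39, sp=0x6e
epilogue: pop r3=0x0c, sp=0x6f
epilogue: pop r0=0x2e, sp=0x70
r3 is callee-saved -> restored

REG = 0x0c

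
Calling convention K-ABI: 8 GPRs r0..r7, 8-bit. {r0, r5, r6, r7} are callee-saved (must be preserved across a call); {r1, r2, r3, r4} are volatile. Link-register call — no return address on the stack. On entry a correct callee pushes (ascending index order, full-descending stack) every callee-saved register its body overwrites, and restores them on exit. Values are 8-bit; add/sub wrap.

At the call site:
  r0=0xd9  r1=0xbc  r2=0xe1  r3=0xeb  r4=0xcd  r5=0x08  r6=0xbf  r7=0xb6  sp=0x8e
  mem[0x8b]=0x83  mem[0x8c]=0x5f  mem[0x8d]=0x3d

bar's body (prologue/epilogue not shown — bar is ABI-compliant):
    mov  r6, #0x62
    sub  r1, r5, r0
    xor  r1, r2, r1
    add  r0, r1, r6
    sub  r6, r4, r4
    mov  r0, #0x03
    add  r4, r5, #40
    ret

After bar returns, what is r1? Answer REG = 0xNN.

REG = 0xce

prologue: push r0 -> mem[0x8d]=0xd9, sp=0x8d
prologue: push r6 -> mem[0x8c]=0xbf, sp=0x8c
body[0] mov  r6, #0x62 -> r6=0x62
body[1] sub  r1, r5, r0 -> r1=0x2f
body[2] xor  r1, r2, r1 -> r1=0xce
body[3] add  r0, r1, r6 -> r0=0x30
body[4] sub  r6, r4, r4 -> r6=0x00
body[5] mov  r0, #0x03 -> r0=0x03
body[6] add  r4, r5, #40 -> r4=0x30
epilogue: pop r6=0xbf, sp=0x8d
epilogue: pop r0=0xd9, sp=0x8e
r1 is caller-saved -> body value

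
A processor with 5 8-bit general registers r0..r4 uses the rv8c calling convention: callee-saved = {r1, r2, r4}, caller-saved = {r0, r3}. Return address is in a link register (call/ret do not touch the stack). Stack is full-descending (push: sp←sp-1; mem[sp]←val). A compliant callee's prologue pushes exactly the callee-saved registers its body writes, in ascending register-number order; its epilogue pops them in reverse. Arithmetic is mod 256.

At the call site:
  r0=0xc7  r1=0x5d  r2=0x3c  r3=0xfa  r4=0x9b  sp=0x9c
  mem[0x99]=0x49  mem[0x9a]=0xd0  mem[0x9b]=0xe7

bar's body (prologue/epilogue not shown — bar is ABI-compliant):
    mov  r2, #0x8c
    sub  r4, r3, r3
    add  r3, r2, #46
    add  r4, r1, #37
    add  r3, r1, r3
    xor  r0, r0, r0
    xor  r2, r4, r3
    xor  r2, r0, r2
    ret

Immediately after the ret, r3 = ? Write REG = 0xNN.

prologue: push r2 -> mem[0x9b]=0x3c, sp=0x9b
prologue: push r4 -> mem[0x9a]=0x9b, sp=0x9a
body[0] mov  r2, #0x8c -> r2=0x8c
body[1] sub  r4, r3, r3 -> r4=0x00
body[2] add  r3, r2, #46 -> r3=0xba
body[3] add  r4, r1, #37 -> r4=0x82
body[4] add  r3, r1, r3 -> r3=0x17
body[5] xor  r0, r0, r0 -> r0=0x00
body[6] xor  r2, r4, r3 -> r2=0x95
body[7] xor  r2, r0, r2 -> r2=0x95
epilogue: pop r4=0x9b, sp=0x9b
epilogue: pop r2=0x3c, sp=0x9c
r3 is caller-saved -> body value

REG = 0x17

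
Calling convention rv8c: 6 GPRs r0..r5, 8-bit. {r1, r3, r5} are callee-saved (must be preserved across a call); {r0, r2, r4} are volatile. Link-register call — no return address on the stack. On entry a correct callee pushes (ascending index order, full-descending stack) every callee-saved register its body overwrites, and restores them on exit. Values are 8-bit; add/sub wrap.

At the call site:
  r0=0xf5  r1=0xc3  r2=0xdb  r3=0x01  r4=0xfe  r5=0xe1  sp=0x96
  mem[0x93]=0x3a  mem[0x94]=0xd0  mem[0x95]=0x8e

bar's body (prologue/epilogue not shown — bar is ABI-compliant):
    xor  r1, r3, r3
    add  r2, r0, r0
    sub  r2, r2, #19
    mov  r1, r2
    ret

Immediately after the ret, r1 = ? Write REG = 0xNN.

prologue: push r1 -> mem[0x95]=0xc3, sp=0x95
body[0] xor  r1, r3, r3 -> r1=0x00
body[1] add  r2, r0, r0 -> r2=0xea
body[2] sub  r2, r2, #19 -> r2=0xd7
body[3] mov  r1, r2 -> r1=0xd7
epilogue: pop r1=0xc3, sp=0x96
r1 is callee-saved -> restored

REG = 0xc3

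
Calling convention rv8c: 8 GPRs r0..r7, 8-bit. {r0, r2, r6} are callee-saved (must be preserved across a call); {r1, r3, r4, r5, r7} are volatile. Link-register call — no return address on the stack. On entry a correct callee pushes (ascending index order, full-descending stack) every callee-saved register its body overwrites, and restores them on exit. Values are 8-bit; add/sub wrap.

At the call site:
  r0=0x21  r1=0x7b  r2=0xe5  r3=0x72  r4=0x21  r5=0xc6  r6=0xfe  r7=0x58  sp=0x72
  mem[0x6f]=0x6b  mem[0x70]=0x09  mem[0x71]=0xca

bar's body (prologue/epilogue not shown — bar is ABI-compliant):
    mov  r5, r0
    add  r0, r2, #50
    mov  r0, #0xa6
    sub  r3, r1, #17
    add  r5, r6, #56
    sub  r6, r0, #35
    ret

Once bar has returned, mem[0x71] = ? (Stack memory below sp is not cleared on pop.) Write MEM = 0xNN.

prologue: push r0 → mem[0x71]=0x21, sp=0x71
prologue: push r6 → mem[0x70]=0xfe, sp=0x70
body[0] mov  r5, r0 → r5=0x21
body[1] add  r0, r2, #50 → r0=0x17
body[2] mov  r0, #0xa6 → r0=0xa6
body[3] sub  r3, r1, #17 → r3=0x6a
body[4] add  r5, r6, #56 → r5=0x36
body[5] sub  r6, r0, #35 → r6=0x83
epilogue: pop r6=0xfe, sp=0x71
epilogue: pop r0=0x21, sp=0x72
prologue pushed ['r0', 'r6'] at ['0x71', '0x70']

MEM = 0x21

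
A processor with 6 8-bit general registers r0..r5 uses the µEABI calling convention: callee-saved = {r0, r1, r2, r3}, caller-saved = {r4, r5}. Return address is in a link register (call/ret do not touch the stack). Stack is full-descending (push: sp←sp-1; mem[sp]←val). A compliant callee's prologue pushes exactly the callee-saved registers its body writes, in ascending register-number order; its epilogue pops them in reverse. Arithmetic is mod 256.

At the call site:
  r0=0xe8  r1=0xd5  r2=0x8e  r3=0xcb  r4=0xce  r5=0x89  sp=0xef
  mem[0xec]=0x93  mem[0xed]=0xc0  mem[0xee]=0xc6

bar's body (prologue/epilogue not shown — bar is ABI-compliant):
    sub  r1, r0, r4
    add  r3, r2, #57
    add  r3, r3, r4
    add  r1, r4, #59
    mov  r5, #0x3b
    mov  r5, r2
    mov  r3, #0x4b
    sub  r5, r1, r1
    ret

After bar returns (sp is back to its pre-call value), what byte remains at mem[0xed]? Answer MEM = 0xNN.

prologue: push r1 -> mem[0xee]=0xd5, sp=0xee
prologue: push r3 -> mem[0xed]=0xcb, sp=0xed
body[0] sub  r1, r0, r4 -> r1=0x1a
body[1] add  r3, r2, #57 -> r3=0xc7
body[2] add  r3, r3, r4 -> r3=0x95
body[3] add  r1, r4, #59 -> r1=0x09
body[4] mov  r5, #0x3b -> r5=0x3b
body[5] mov  r5, r2 -> r5=0x8e
body[6] mov  r3, #0x4b -> r3=0x4b
body[7] sub  r5, r1, r1 -> r5=0x00
epilogue: pop r3=0xcb, sp=0xee
epilogue: pop r1=0xd5, sp=0xef
prologue pushed ['r1', 'r3'] at ['0xee', '0xed']

MEM = 0xcb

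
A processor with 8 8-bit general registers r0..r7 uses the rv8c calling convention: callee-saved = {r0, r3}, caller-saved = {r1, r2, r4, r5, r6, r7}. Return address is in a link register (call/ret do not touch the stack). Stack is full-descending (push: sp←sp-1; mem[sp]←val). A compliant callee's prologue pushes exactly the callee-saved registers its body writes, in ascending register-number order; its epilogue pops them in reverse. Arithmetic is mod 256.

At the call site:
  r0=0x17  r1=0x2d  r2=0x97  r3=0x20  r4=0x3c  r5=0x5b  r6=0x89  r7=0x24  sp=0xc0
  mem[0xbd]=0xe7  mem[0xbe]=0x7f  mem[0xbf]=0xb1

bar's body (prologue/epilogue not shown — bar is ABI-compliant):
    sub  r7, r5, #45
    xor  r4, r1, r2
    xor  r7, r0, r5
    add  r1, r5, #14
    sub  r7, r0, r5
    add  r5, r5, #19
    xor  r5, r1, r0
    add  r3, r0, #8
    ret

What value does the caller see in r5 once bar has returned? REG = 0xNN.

REG = 0x7e

prologue: push r3 → mem[0xbf]=0x20, sp=0xbf
body[0] sub  r7, r5, #45 → r7=0x2e
body[1] xor  r4, r1, r2 → r4=0xba
body[2] xor  r7, r0, r5 → r7=0x4c
body[3] add  r1, r5, #14 → r1=0x69
body[4] sub  r7, r0, r5 → r7=0xbc
body[5] add  r5, r5, #19 → r5=0x6e
body[6] xor  r5, r1, r0 → r5=0x7e
body[7] add  r3, r0, #8 → r3=0x1f
epilogue: pop r3=0x20, sp=0xc0
r5 is caller-saved → body value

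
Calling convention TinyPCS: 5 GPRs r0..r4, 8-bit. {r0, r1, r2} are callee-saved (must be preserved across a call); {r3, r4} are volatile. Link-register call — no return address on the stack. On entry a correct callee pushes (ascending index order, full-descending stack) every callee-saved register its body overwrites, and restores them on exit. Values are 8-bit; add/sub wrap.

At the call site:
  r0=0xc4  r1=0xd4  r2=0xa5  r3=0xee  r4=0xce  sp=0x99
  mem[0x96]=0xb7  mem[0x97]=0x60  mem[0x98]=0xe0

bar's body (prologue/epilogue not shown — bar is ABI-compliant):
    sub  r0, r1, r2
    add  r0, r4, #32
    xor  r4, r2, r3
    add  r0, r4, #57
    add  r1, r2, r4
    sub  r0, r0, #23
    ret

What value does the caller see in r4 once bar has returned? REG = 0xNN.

prologue: push r0 → mem[0x98]=0xc4, sp=0x98
prologue: push r1 → mem[0x97]=0xd4, sp=0x97
body[0] sub  r0, r1, r2 → r0=0x2f
body[1] add  r0, r4, #32 → r0=0xee
body[2] xor  r4, r2, r3 → r4=0x4b
body[3] add  r0, r4, #57 → r0=0x84
body[4] add  r1, r2, r4 → r1=0xf0
body[5] sub  r0, r0, #23 → r0=0x6d
epilogue: pop r1=0xd4, sp=0x98
epilogue: pop r0=0xc4, sp=0x99
r4 is caller-saved → body value

REG = 0x4b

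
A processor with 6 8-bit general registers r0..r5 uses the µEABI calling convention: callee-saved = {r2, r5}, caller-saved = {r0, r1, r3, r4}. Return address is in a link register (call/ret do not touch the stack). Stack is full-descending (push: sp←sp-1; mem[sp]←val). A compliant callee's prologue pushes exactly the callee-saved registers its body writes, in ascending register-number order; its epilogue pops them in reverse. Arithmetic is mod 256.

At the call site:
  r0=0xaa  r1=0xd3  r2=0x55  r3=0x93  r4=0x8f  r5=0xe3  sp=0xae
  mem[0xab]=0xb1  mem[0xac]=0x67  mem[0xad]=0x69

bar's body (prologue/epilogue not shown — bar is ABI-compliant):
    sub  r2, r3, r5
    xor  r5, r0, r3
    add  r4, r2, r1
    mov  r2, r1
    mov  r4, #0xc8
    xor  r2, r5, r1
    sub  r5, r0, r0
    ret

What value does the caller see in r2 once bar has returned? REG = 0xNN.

REG = 0x55

prologue: push r2 → mem[0xad]=0x55, sp=0xad
prologue: push r5 → mem[0xac]=0xe3, sp=0xac
body[0] sub  r2, r3, r5 → r2=0xb0
body[1] xor  r5, r0, r3 → r5=0x39
body[2] add  r4, r2, r1 → r4=0x83
body[3] mov  r2, r1 → r2=0xd3
body[4] mov  r4, #0xc8 → r4=0xc8
body[5] xor  r2, r5, r1 → r2=0xea
body[6] sub  r5, r0, r0 → r5=0x00
epilogue: pop r5=0xe3, sp=0xad
epilogue: pop r2=0x55, sp=0xae
r2 is callee-saved → restored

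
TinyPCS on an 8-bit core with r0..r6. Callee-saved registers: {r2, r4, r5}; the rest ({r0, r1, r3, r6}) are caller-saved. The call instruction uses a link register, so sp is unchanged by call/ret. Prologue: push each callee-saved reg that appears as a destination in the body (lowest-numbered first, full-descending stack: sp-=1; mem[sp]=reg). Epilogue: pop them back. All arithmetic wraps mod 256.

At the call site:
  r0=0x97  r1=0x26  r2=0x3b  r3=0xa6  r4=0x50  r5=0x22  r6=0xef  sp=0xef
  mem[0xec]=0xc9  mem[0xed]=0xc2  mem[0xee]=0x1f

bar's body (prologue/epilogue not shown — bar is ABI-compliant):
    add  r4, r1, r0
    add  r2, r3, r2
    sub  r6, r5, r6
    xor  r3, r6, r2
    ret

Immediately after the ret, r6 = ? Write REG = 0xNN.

prologue: push r2 -> mem[0xee]=0x3b, sp=0xee
prologue: push r4 -> mem[0xed]=0x50, sp=0xed
body[0] add  r4, r1, r0 -> r4=0xbd
body[1] add  r2, r3, r2 -> r2=0xe1
body[2] sub  r6, r5, r6 -> r6=0x33
body[3] xor  r3, r6, r2 -> r3=0xd2
epilogue: pop r4=0x50, sp=0xee
epilogue: pop r2=0x3b, sp=0xef
r6 is caller-saved -> body value

REG = 0x33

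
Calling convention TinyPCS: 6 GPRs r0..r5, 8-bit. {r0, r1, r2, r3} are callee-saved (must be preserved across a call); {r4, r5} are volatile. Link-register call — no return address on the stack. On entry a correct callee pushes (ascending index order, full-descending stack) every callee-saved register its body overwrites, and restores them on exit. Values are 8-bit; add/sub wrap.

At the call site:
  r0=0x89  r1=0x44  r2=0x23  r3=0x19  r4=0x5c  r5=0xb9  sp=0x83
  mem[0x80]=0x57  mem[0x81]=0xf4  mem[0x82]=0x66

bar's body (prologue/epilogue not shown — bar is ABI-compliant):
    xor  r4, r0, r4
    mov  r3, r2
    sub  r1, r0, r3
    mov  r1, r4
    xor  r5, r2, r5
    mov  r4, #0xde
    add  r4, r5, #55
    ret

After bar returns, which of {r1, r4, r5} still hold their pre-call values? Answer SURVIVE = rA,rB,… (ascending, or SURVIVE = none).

prologue: push r1 → mem[0x82]=0x44, sp=0x82
prologue: push r3 → mem[0x81]=0x19, sp=0x81
body[0] xor  r4, r0, r4 → r4=0xd5
body[1] mov  r3, r2 → r3=0x23
body[2] sub  r1, r0, r3 → r1=0x66
body[3] mov  r1, r4 → r1=0xd5
body[4] xor  r5, r2, r5 → r5=0x9a
body[5] mov  r4, #0xde → r4=0xde
body[6] add  r4, r5, #55 → r4=0xd1
epilogue: pop r3=0x19, sp=0x82
epilogue: pop r1=0x44, sp=0x83
r1: callee-saved, written=True
r4: caller-saved, written=True
r5: caller-saved, written=True

SURVIVE = r1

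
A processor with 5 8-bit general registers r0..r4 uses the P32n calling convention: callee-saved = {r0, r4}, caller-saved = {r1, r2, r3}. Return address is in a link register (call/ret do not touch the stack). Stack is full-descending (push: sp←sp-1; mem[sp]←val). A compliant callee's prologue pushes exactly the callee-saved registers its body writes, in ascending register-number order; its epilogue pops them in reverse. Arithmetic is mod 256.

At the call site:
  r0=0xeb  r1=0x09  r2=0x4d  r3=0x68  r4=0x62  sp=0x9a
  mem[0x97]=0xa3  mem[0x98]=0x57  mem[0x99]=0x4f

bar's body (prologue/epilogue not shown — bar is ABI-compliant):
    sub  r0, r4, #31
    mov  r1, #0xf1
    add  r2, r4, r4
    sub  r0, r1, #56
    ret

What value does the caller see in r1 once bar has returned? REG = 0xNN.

REG = 0xf1

prologue: push r0 -> mem[0x99]=0xeb, sp=0x99
body[0] sub  r0, r4, #31 -> r0=0x43
body[1] mov  r1, #0xf1 -> r1=0xf1
body[2] add  r2, r4, r4 -> r2=0xc4
body[3] sub  r0, r1, #56 -> r0=0xb9
epilogue: pop r0=0xeb, sp=0x9a
r1 is caller-saved -> body value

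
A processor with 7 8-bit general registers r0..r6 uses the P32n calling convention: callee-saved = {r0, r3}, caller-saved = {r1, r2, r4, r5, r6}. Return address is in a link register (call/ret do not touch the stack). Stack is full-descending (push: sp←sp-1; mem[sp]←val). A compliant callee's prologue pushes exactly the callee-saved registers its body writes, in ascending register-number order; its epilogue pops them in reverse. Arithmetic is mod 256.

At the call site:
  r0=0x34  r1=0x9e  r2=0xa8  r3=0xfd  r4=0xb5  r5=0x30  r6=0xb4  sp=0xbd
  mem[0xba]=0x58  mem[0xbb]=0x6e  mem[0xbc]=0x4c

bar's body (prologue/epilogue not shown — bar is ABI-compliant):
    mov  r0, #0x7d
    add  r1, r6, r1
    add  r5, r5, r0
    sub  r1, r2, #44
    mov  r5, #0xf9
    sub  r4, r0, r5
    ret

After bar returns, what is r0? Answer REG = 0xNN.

REG = 0x34

prologue: push r0 -> mem[0xbc]=0x34, sp=0xbc
body[0] mov  r0, #0x7d -> r0=0x7d
body[1] add  r1, r6, r1 -> r1=0x52
body[2] add  r5, r5, r0 -> r5=0xad
body[3] sub  r1, r2, #44 -> r1=0x7c
body[4] mov  r5, #0xf9 -> r5=0xf9
body[5] sub  r4, r0, r5 -> r4=0x84
epilogue: pop r0=0x34, sp=0xbd
r0 is callee-saved -> restored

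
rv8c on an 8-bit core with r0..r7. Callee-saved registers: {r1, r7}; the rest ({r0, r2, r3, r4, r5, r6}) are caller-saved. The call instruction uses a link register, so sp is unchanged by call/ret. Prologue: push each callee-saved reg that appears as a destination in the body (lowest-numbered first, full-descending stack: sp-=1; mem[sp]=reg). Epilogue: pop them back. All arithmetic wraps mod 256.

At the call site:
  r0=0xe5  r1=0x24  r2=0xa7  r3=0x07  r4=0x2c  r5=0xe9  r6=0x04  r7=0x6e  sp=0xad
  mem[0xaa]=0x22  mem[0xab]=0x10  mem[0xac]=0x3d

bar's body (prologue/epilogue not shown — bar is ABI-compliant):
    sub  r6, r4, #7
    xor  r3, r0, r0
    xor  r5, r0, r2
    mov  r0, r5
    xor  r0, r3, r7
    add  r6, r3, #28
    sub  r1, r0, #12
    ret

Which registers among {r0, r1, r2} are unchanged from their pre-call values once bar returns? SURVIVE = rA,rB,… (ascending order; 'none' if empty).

SURVIVE = r1,r2

prologue: push r1 → mem[0xac]=0x24, sp=0xac
body[0] sub  r6, r4, #7 → r6=0x25
body[1] xor  r3, r0, r0 → r3=0x00
body[2] xor  r5, r0, r2 → r5=0x42
body[3] mov  r0, r5 → r0=0x42
body[4] xor  r0, r3, r7 → r0=0x6e
body[5] add  r6, r3, #28 → r6=0x1c
body[6] sub  r1, r0, #12 → r1=0x62
epilogue: pop r1=0x24, sp=0xad
r0: caller-saved, written=True
r1: callee-saved, written=True
r2: caller-saved, written=False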